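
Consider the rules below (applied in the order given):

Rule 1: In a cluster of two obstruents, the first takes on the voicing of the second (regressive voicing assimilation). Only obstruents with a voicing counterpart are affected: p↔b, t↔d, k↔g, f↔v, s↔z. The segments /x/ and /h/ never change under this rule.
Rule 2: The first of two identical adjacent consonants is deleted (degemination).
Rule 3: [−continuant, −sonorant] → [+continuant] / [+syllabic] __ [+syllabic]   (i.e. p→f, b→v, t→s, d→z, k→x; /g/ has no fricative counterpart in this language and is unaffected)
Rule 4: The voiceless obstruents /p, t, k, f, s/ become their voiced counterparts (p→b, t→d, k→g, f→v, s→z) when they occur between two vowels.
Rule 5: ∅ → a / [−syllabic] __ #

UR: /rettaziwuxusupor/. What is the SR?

Rule 1 (regressive voicing assimilation): no segment meets the environment; /rettaziwuxusupor/ is unchanged.
Rule 2 (degemination): /tt/ is a geminate; the first /t/ deletes. /rettaziwuxusupor/ → retaziwuxusupor.
Rule 3 (intervocalic spirantization): /t/ is a stop between vowels /e/ and /a/, so it spirantizes to the fricative [s]. /p/ is a stop between vowels /u/ and /o/, so it spirantizes to the fricative [f]. /retaziwuxusupor/ → resaziwuxusufor.
Rule 4 (intervocalic voicing): /s/ is a voiceless obstruent between vowels /e/ and /a/, so it voices to [z]. /s/ is a voiceless obstruent between vowels /u/ and /u/, so it voices to [z]. /f/ is a voiceless obstruent between vowels /u/ and /o/, so it voices to [v]. /resaziwuxusufor/ → rezaziwuxuzuvor.
Rule 5 (final a-epenthesis): the form ends in the consonant /r/, so [a] is inserted word-finally. /rezaziwuxuzuvor/ → rezaziwuxuzuvora.

rezaziwuxuzuvora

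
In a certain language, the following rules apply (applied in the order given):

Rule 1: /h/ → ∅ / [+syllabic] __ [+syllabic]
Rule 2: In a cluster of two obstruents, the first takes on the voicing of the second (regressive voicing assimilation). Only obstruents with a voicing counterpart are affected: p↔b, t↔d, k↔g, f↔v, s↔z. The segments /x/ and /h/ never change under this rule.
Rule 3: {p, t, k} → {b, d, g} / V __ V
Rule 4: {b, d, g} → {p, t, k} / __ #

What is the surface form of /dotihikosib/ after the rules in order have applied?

Rule 1 (intervocalic h-deletion): /h/ occurs between vowels /i/ and /i/, so it deletes. /dotihikosib/ → dotiikosib.
Rule 2 (regressive voicing assimilation): no segment meets the environment; /dotiikosib/ is unchanged.
Rule 3 (intervocalic voicing): /t/ is a voiceless stop between vowels /o/ and /i/, so it voices to [d]. /k/ is a voiceless stop between vowels /i/ and /o/, so it voices to [g]. /dotiikosib/ → dodiigosib.
Rule 4 (final devoicing): /b/ is a voiced stop in word-final position, so it devoices to [p]. /dodiigosib/ → dodiigosip.

dodiigosip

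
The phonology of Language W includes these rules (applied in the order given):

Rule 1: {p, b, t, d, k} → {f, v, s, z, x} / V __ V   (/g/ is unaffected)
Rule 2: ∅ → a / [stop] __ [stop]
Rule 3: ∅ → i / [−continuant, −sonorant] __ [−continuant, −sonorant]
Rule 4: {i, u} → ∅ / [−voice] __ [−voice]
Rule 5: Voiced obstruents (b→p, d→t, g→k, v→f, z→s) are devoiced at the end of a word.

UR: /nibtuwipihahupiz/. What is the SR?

Rule 1 (intervocalic spirantization): /p/ is a stop between vowels /i/ and /i/, so it spirantizes to the fricative [f]. /p/ is a stop between vowels /u/ and /i/, so it spirantizes to the fricative [f]. /nibtuwipihahupiz/ → nibtuwifihahufiz.
Rule 2 (stop-cluster a-epenthesis): /b/ and /t/ form a stop–stop cluster, so [a] is inserted between them. /nibtuwifihahufiz/ → nibatuwifihahufiz.
Rule 3 (stop-cluster i-epenthesis): no segment meets the environment; /nibatuwifihahufiz/ is unchanged.
Rule 4 (high vowel syncope): /i/ is a high vowel flanked by voiceless consonants /f/ and /h/, so it deletes. /u/ is a high vowel flanked by voiceless consonants /h/ and /f/, so it deletes. /nibatuwifihahufiz/ → nibatuwifhahfiz.
Rule 5 (final devoicing): /z/ is a voiced obstruent in word-final position, so it devoices to [s]. /nibatuwifhahfiz/ → nibatuwifhahfis.

nibatuwifhahfis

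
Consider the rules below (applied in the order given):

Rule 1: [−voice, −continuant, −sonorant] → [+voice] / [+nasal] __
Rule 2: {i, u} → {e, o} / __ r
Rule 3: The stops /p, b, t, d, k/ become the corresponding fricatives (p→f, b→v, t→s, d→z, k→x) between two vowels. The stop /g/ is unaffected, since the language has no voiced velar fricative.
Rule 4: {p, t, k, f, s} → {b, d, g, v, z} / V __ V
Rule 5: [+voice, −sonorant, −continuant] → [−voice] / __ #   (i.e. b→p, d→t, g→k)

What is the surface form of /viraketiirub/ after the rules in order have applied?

Rule 1 (post-nasal voicing): no segment meets the environment; /viraketiirub/ is unchanged.
Rule 2 (pre-rhotic lowering): /i/ is a high vowel immediately before /r/, so it lowers to [e]. /i/ is a high vowel immediately before /r/, so it lowers to [e]. /viraketiirub/ → veraketierub.
Rule 3 (intervocalic spirantization): /k/ is a stop between vowels /a/ and /e/, so it spirantizes to the fricative [x]. /t/ is a stop between vowels /e/ and /i/, so it spirantizes to the fricative [s]. /veraketierub/ → veraxesierub.
Rule 4 (intervocalic voicing): /s/ is a voiceless obstruent between vowels /e/ and /i/, so it voices to [z]. /veraxesierub/ → veraxezierub.
Rule 5 (final devoicing): /b/ is a voiced stop in word-final position, so it devoices to [p]. /veraxezierub/ → veraxezierup.

veraxezierup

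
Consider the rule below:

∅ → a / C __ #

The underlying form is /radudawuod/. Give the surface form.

radudawuoda

the form ends in the consonant /d/, so [a] is inserted word-finally.
Surface form: [radudawuoda].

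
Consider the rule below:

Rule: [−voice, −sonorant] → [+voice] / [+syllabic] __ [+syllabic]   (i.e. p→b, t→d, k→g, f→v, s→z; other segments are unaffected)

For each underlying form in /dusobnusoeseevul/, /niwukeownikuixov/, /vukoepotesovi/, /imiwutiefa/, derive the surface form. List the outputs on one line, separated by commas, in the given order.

/dusobnusoeseevul/: /s/ is a voiceless obstruent between vowels /u/ and /o/, so it voices to [z]. /s/ is a voiceless obstruent between vowels /u/ and /o/, so it voices to [z]. /s/ is a voiceless obstruent between vowels /e/ and /e/, so it voices to [z]. → [duzobnuzoezeevul].
/niwukeownikuixov/: /k/ is a voiceless obstruent between vowels /u/ and /e/, so it voices to [g]. /k/ is a voiceless obstruent between vowels /i/ and /u/, so it voices to [g]. → [niwugeowniguixov].
/vukoepotesovi/: /k/ is a voiceless obstruent between vowels /u/ and /o/, so it voices to [g]. /p/ is a voiceless obstruent between vowels /e/ and /o/, so it voices to [b]. /t/ is a voiceless obstruent between vowels /o/ and /e/, so it voices to [d]. /s/ is a voiceless obstruent between vowels /e/ and /o/, so it voices to [z]. → [vugoebodezovi].
/imiwutiefa/: /t/ is a voiceless obstruent between vowels /u/ and /i/, so it voices to [d]. /f/ is a voiceless obstruent between vowels /e/ and /a/, so it voices to [v]. → [imiwudieva].

duzobnuzoezeevul, niwugeowniguixov, vugoebodezovi, imiwudieva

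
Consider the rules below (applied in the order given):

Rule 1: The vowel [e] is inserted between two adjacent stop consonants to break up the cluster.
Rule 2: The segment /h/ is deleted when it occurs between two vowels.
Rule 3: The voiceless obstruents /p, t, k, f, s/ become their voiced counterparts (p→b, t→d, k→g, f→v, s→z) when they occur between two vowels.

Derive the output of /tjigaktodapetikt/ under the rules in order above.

Rule 1 (stop-cluster e-epenthesis): /k/ and /t/ form a stop–stop cluster, so [e] is inserted between them. /k/ and /t/ form a stop–stop cluster, so [e] is inserted between them. /tjigaktodapetikt/ → tjigaketodapetiket.
Rule 2 (intervocalic h-deletion): no segment meets the environment; /tjigaketodapetiket/ is unchanged.
Rule 3 (intervocalic voicing): /k/ is a voiceless obstruent between vowels /a/ and /e/, so it voices to [g]. /t/ is a voiceless obstruent between vowels /e/ and /o/, so it voices to [d]. /p/ is a voiceless obstruent between vowels /a/ and /e/, so it voices to [b]. /t/ is a voiceless obstruent between vowels /e/ and /i/, so it voices to [d]. /k/ is a voiceless obstruent between vowels /i/ and /e/, so it voices to [g]. /tjigaketodapetiket/ → tjigagedodabediget.

tjigagedodabediget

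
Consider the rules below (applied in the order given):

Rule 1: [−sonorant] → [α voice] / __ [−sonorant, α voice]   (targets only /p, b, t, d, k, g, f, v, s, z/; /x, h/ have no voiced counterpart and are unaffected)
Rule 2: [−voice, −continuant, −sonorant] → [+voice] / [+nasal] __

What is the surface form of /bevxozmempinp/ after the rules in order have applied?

befxozmembinb

Rule 1 (regressive voicing assimilation): /v/ precedes the voiceless obstruent /x/, so it devoices to [f] by assimilation. /bevxozmempinp/ → befxozmempinp.
Rule 2 (post-nasal voicing): /p/ is a voiceless stop immediately after the nasal /m/, so it voices to [b]. /p/ is a voiceless stop immediately after the nasal /n/, so it voices to [b]. /befxozmempinp/ → befxozmembinb.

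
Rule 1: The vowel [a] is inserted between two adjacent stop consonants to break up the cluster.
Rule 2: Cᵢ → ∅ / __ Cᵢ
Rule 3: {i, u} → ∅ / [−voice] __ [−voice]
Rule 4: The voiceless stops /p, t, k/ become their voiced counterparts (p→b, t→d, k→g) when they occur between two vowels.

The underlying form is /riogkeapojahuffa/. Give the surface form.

Rule 1 (stop-cluster a-epenthesis): /g/ and /k/ form a stop–stop cluster, so [a] is inserted between them. /riogkeapojahuffa/ → riogakeapojahuffa.
Rule 2 (degemination): /ff/ is a geminate; the first /f/ deletes. /riogakeapojahuffa/ → riogakeapojahufa.
Rule 3 (high vowel syncope): /u/ is a high vowel flanked by voiceless consonants /h/ and /f/, so it deletes. /riogakeapojahufa/ → riogakeapojahfa.
Rule 4 (intervocalic voicing): /k/ is a voiceless stop between vowels /a/ and /e/, so it voices to [g]. /p/ is a voiceless stop between vowels /a/ and /o/, so it voices to [b]. /riogakeapojahfa/ → riogageabojahfa.

riogageabojahfa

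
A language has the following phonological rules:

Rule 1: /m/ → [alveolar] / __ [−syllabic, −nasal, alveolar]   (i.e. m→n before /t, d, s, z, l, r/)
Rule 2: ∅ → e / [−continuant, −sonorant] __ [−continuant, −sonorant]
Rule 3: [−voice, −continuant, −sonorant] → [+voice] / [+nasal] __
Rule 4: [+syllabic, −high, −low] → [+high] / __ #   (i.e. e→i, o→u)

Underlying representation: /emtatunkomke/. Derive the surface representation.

Rule 1 (nasal place assimilation): /m/ precedes the alveolar consonant /t/, so it assimilates in place to [n]. /emtatunkomke/ → entatunkomke.
Rule 2 (stop-cluster e-epenthesis): no segment meets the environment; /entatunkomke/ is unchanged.
Rule 3 (post-nasal voicing): /t/ is a voiceless stop immediately after the nasal /n/, so it voices to [d]. /k/ is a voiceless stop immediately after the nasal /n/, so it voices to [g]. /k/ is a voiceless stop immediately after the nasal /m/, so it voices to [g]. /entatunkomke/ → endatungomge.
Rule 4 (final vowel raising): /e/ is a mid vowel in word-final position, so it raises to [i]. /endatungomge/ → endatungomgi.

endatungomgi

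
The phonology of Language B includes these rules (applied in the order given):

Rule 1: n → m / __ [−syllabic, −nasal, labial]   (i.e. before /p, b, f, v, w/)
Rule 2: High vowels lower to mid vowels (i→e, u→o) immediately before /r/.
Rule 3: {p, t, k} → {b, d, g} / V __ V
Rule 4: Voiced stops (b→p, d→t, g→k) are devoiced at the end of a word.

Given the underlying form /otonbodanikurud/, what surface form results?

Rule 1 (nasal place assimilation): /n/ precedes the labial consonant /b/, so it assimilates in place to [m]. /otonbodanikurud/ → otombodanikurud.
Rule 2 (pre-rhotic lowering): /u/ is a high vowel immediately before /r/, so it lowers to [o]. /otombodanikurud/ → otombodanikorud.
Rule 3 (intervocalic voicing): /t/ is a voiceless stop between vowels /o/ and /o/, so it voices to [d]. /k/ is a voiceless stop between vowels /i/ and /o/, so it voices to [g]. /otombodanikorud/ → odombodanigorud.
Rule 4 (final devoicing): /d/ is a voiced stop in word-final position, so it devoices to [t]. /odombodanigorud/ → odombodanigorut.

odombodanigorut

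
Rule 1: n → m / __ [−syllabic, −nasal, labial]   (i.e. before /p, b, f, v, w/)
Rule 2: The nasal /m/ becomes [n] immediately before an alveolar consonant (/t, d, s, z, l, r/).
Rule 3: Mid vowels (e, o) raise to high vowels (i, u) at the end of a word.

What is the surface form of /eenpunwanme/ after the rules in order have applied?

eempumwanmi

Rule 1 (nasal place assimilation): /n/ precedes the labial consonant /p/, so it assimilates in place to [m]. /n/ precedes the labial consonant /w/, so it assimilates in place to [m]. /eenpunwanme/ → eempumwanme.
Rule 2 (nasal place assimilation): no segment meets the environment; /eempumwanme/ is unchanged.
Rule 3 (final vowel raising): /e/ is a mid vowel in word-final position, so it raises to [i]. /eempumwanme/ → eempumwanmi.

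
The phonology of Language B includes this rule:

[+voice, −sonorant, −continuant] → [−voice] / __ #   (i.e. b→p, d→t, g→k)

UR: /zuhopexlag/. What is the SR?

/g/ is a voiced stop in word-final position, so it devoices to [k].
Surface form: [zuhopexlak].

zuhopexlak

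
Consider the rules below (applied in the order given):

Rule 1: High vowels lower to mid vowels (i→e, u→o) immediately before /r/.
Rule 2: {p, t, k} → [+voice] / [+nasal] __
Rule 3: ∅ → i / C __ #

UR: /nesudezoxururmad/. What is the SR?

nesudezoxorormadi

Rule 1 (pre-rhotic lowering): /u/ is a high vowel immediately before /r/, so it lowers to [o]. /u/ is a high vowel immediately before /r/, so it lowers to [o]. /nesudezoxururmad/ → nesudezoxorormad.
Rule 2 (post-nasal voicing): no segment meets the environment; /nesudezoxorormad/ is unchanged.
Rule 3 (final i-epenthesis): the form ends in the consonant /d/, so [i] is inserted word-finally. /nesudezoxorormad/ → nesudezoxorormadi.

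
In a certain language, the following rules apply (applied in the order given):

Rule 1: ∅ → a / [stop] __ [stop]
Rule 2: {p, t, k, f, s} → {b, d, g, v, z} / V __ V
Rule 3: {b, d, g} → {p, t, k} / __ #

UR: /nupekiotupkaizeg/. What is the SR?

Rule 1 (stop-cluster a-epenthesis): /p/ and /k/ form a stop–stop cluster, so [a] is inserted between them. /nupekiotupkaizeg/ → nupekiotupakaizeg.
Rule 2 (intervocalic voicing): /p/ is a voiceless obstruent between vowels /u/ and /e/, so it voices to [b]. /k/ is a voiceless obstruent between vowels /e/ and /i/, so it voices to [g]. /t/ is a voiceless obstruent between vowels /o/ and /u/, so it voices to [d]. /p/ is a voiceless obstruent between vowels /u/ and /a/, so it voices to [b]. /k/ is a voiceless obstruent between vowels /a/ and /a/, so it voices to [g]. /nupekiotupakaizeg/ → nubegiodubagaizeg.
Rule 3 (final devoicing): /g/ is a voiced stop in word-final position, so it devoices to [k]. /nubegiodubagaizeg/ → nubegiodubagaizek.

nubegiodubagaizek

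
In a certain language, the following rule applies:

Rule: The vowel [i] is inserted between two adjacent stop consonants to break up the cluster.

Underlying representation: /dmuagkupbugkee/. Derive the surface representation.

/g/ and /k/ form a stop–stop cluster, so [i] is inserted between them.
/p/ and /b/ form a stop–stop cluster, so [i] is inserted between them.
/g/ and /k/ form a stop–stop cluster, so [i] is inserted between them.
Surface form: [dmuagikupibugikee].

dmuagikupibugikee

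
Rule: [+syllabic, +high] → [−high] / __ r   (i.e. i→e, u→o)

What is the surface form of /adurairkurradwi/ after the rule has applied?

Scanning /adurairkurradwi/: /u/ is a high vowel immediately before /r/, so it lowers to [o]; /i/ is a high vowel immediately before /r/, so it lowers to [e]; /u/ is a high vowel immediately before /r/, so it lowers to [o]; /i/ at position 15 is not in the conditioning environment.
Result: [adoraerkorradwi].

adoraerkorradwi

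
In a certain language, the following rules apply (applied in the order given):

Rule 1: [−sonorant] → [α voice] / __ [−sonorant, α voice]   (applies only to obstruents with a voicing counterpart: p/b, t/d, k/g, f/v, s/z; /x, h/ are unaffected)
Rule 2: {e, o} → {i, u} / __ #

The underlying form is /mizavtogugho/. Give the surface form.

mizaftogukhu

Rule 1 (regressive voicing assimilation): /v/ precedes the voiceless obstruent /t/, so it devoices to [f] by assimilation. /g/ precedes the voiceless obstruent /h/, so it devoices to [k] by assimilation. /mizavtogugho/ → mizaftogukho.
Rule 2 (final vowel raising): /o/ is a mid vowel in word-final position, so it raises to [u]. /mizaftogukho/ → mizaftogukhu.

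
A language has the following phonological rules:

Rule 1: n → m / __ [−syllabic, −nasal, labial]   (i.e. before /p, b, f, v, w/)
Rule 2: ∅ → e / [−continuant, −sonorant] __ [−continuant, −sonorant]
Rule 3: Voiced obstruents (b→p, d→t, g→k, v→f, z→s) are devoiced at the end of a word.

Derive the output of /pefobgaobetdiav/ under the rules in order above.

pefobegaobetediaf

Rule 1 (nasal place assimilation): no segment meets the environment; /pefobgaobetdiav/ is unchanged.
Rule 2 (stop-cluster e-epenthesis): /b/ and /g/ form a stop–stop cluster, so [e] is inserted between them. /t/ and /d/ form a stop–stop cluster, so [e] is inserted between them. /pefobgaobetdiav/ → pefobegaobetediav.
Rule 3 (final devoicing): /v/ is a voiced obstruent in word-final position, so it devoices to [f]. /pefobegaobetediav/ → pefobegaobetediaf.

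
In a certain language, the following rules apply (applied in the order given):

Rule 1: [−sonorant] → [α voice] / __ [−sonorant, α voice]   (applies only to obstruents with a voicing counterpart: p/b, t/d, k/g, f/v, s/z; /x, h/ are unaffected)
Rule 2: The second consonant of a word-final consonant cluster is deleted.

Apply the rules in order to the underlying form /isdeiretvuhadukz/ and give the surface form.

izdeiredvuhadug

Rule 1 (regressive voicing assimilation): /s/ precedes the voiced obstruent /d/, so it voices to [z] by assimilation. /t/ precedes the voiced obstruent /v/, so it voices to [d] by assimilation. /k/ precedes the voiced obstruent /z/, so it voices to [g] by assimilation. /isdeiretvuhadukz/ → izdeiredvuhadugz.
Rule 2 (final cluster simplification): /z/ is the second consonant of a word-final cluster /gz/, so it deletes. /izdeiredvuhadugz/ → izdeiredvuhadug.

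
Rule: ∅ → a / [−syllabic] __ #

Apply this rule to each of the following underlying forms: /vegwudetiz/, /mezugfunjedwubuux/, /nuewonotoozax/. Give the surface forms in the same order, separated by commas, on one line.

vegwudetiza, mezugfunjedwubuuxa, nuewonotoozaxa

/vegwudetiz/: the form ends in the consonant /z/, so [a] is inserted word-finally. → [vegwudetiza].
/mezugfunjedwubuux/: the form ends in the consonant /x/, so [a] is inserted word-finally. → [mezugfunjedwubuuxa].
/nuewonotoozax/: the form ends in the consonant /x/, so [a] is inserted word-finally. → [nuewonotoozaxa].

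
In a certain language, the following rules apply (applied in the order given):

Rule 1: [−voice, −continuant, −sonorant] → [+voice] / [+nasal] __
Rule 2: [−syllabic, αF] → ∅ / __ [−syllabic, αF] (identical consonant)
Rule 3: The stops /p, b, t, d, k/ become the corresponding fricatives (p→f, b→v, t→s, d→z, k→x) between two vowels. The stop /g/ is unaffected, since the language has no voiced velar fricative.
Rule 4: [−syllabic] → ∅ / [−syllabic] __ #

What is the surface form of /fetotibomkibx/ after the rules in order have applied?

fesosivomgib

Rule 1 (post-nasal voicing): /k/ is a voiceless stop immediately after the nasal /m/, so it voices to [g]. /fetotibomkibx/ → fetotibomgibx.
Rule 2 (degemination): no segment meets the environment; /fetotibomgibx/ is unchanged.
Rule 3 (intervocalic spirantization): /t/ is a stop between vowels /e/ and /o/, so it spirantizes to the fricative [s]. /t/ is a stop between vowels /o/ and /i/, so it spirantizes to the fricative [s]. /b/ is a stop between vowels /i/ and /o/, so it spirantizes to the fricative [v]. /fetotibomgibx/ → fesosivomgibx.
Rule 4 (final cluster simplification): /x/ is the second consonant of a word-final cluster /bx/, so it deletes. /fesosivomgibx/ → fesosivomgib.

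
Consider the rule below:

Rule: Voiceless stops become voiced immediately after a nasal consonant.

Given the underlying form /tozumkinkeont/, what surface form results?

tozumgingeond

/k/ is a voiceless stop immediately after the nasal /m/, so it voices to [g].
/k/ is a voiceless stop immediately after the nasal /n/, so it voices to [g].
/t/ is a voiceless stop immediately after the nasal /n/, so it voices to [d].
Surface form: [tozumgingeond].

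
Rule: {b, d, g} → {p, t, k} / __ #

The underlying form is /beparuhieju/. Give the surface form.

No segment of /beparuhieju/ meets the structural description of the rule, so the form surfaces unchanged.

beparuhieju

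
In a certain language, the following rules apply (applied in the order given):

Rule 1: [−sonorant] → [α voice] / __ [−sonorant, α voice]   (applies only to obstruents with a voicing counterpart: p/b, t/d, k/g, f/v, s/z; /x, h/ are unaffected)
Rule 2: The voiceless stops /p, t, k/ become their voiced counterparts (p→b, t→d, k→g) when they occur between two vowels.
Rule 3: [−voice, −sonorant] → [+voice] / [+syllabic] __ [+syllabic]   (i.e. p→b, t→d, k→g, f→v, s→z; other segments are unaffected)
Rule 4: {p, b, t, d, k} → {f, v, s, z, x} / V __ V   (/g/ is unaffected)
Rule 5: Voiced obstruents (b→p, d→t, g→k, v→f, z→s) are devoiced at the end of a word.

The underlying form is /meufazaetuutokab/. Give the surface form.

meuvazaezuuzogap

Rule 1 (regressive voicing assimilation): no segment meets the environment; /meufazaetuutokab/ is unchanged.
Rule 2 (intervocalic voicing): /t/ is a voiceless stop between vowels /e/ and /u/, so it voices to [d]. /t/ is a voiceless stop between vowels /u/ and /o/, so it voices to [d]. /k/ is a voiceless stop between vowels /o/ and /a/, so it voices to [g]. /meufazaetuutokab/ → meufazaeduudogab.
Rule 3 (intervocalic voicing): /f/ is a voiceless obstruent between vowels /u/ and /a/, so it voices to [v]. /meufazaeduudogab/ → meuvazaeduudogab.
Rule 4 (intervocalic spirantization): /d/ is a stop between vowels /e/ and /u/, so it spirantizes to the fricative [z]. /d/ is a stop between vowels /u/ and /o/, so it spirantizes to the fricative [z]. /meuvazaeduudogab/ → meuvazaezuuzogab.
Rule 5 (final devoicing): /b/ is a voiced obstruent in word-final position, so it devoices to [p]. /meuvazaezuuzogab/ → meuvazaezuuzogap.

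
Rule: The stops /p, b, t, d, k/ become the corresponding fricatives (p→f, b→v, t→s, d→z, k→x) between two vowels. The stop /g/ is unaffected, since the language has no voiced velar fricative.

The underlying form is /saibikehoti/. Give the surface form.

saivixehosi

/b/ is a stop between vowels /i/ and /i/, so it spirantizes to the fricative [v].
/k/ is a stop between vowels /i/ and /e/, so it spirantizes to the fricative [x].
/t/ is a stop between vowels /o/ and /i/, so it spirantizes to the fricative [s].
Surface form: [saivixehosi].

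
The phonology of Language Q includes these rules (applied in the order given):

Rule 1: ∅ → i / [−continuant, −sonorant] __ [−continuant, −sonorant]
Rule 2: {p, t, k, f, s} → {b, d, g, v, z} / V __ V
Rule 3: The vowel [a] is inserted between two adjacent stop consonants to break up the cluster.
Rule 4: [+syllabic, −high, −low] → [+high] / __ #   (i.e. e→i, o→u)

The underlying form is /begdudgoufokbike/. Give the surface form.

Rule 1 (stop-cluster i-epenthesis): /g/ and /d/ form a stop–stop cluster, so [i] is inserted between them. /d/ and /g/ form a stop–stop cluster, so [i] is inserted between them. /k/ and /b/ form a stop–stop cluster, so [i] is inserted between them. /begdudgoufokbike/ → begidudigoufokibike.
Rule 2 (intervocalic voicing): /f/ is a voiceless obstruent between vowels /u/ and /o/, so it voices to [v]. /k/ is a voiceless obstruent between vowels /o/ and /i/, so it voices to [g]. /k/ is a voiceless obstruent between vowels /i/ and /e/, so it voices to [g]. /begidudigoufokibike/ → begidudigouvogibige.
Rule 3 (stop-cluster a-epenthesis): no segment meets the environment; /begidudigouvogibige/ is unchanged.
Rule 4 (final vowel raising): /e/ is a mid vowel in word-final position, so it raises to [i]. /begidudigouvogibige/ → begidudigouvogibigi.

begidudigouvogibigi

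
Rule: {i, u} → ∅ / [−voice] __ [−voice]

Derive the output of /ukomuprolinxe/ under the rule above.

No segment of /ukomuprolinxe/ meets the structural description of the rule, so the form surfaces unchanged.

ukomuprolinxe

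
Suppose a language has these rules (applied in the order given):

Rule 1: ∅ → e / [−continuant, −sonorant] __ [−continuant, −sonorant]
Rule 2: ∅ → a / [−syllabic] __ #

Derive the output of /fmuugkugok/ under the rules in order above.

Rule 1 (stop-cluster e-epenthesis): /g/ and /k/ form a stop–stop cluster, so [e] is inserted between them. /fmuugkugok/ → fmuugekugok.
Rule 2 (final a-epenthesis): the form ends in the consonant /k/, so [a] is inserted word-finally. /fmuugekugok/ → fmuugekugoka.

fmuugekugoka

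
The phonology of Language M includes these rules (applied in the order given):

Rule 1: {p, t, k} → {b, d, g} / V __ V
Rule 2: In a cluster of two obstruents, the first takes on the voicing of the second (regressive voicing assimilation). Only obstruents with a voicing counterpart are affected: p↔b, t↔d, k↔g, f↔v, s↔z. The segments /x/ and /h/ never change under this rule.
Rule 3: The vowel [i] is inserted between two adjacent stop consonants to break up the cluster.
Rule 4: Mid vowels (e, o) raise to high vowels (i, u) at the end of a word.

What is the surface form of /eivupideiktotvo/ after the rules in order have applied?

Rule 1 (intervocalic voicing): /p/ is a voiceless stop between vowels /u/ and /i/, so it voices to [b]. /eivupideiktotvo/ → eivubideiktotvo.
Rule 2 (regressive voicing assimilation): /t/ precedes the voiced obstruent /v/, so it voices to [d] by assimilation. /eivubideiktotvo/ → eivubideiktodvo.
Rule 3 (stop-cluster i-epenthesis): /k/ and /t/ form a stop–stop cluster, so [i] is inserted between them. /eivubideiktodvo/ → eivubideikitodvo.
Rule 4 (final vowel raising): /o/ is a mid vowel in word-final position, so it raises to [u]. /eivubideikitodvo/ → eivubideikitodvu.

eivubideikitodvu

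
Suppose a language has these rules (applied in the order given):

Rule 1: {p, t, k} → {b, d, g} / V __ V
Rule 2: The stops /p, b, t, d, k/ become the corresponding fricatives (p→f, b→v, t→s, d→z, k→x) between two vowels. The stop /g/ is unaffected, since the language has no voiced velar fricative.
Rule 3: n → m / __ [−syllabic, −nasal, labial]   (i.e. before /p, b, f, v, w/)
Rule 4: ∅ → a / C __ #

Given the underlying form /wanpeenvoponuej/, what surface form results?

Rule 1 (intervocalic voicing): /p/ is a voiceless stop between vowels /o/ and /o/, so it voices to [b]. /wanpeenvoponuej/ → wanpeenvobonuej.
Rule 2 (intervocalic spirantization): /b/ is a stop between vowels /o/ and /o/, so it spirantizes to the fricative [v]. /wanpeenvobonuej/ → wanpeenvovonuej.
Rule 3 (nasal place assimilation): /n/ precedes the labial consonant /p/, so it assimilates in place to [m]. /n/ precedes the labial consonant /v/, so it assimilates in place to [m]. /wanpeenvovonuej/ → wampeemvovonuej.
Rule 4 (final a-epenthesis): the form ends in the consonant /j/, so [a] is inserted word-finally. /wampeemvovonuej/ → wampeemvovonueja.

wampeemvovonueja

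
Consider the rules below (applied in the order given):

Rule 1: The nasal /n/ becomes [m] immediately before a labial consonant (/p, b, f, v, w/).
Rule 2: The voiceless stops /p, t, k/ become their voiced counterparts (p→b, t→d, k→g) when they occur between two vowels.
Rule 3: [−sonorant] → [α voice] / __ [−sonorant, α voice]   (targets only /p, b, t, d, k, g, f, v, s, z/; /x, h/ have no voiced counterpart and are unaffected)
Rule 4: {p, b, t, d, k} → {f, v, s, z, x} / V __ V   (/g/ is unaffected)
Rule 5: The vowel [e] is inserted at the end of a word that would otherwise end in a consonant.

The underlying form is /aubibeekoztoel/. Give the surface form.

auviveegostoele

Rule 1 (nasal place assimilation): no segment meets the environment; /aubibeekoztoel/ is unchanged.
Rule 2 (intervocalic voicing): /k/ is a voiceless stop between vowels /e/ and /o/, so it voices to [g]. /aubibeekoztoel/ → aubibeegoztoel.
Rule 3 (regressive voicing assimilation): /z/ precedes the voiceless obstruent /t/, so it devoices to [s] by assimilation. /aubibeegoztoel/ → aubibeegostoel.
Rule 4 (intervocalic spirantization): /b/ is a stop between vowels /u/ and /i/, so it spirantizes to the fricative [v]. /b/ is a stop between vowels /i/ and /e/, so it spirantizes to the fricative [v]. /aubibeegostoel/ → auviveegostoel.
Rule 5 (final e-epenthesis): the form ends in the consonant /l/, so [e] is inserted word-finally. /auviveegostoel/ → auviveegostoele.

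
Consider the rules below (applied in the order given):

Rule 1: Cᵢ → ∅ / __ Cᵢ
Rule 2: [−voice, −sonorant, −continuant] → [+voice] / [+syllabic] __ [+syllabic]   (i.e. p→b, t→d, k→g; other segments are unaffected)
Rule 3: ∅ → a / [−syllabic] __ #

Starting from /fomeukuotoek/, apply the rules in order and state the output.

Rule 1 (degemination): no segment meets the environment; /fomeukuotoek/ is unchanged.
Rule 2 (intervocalic voicing): /k/ is a voiceless stop between vowels /u/ and /u/, so it voices to [g]. /t/ is a voiceless stop between vowels /o/ and /o/, so it voices to [d]. /fomeukuotoek/ → fomeuguodoek.
Rule 3 (final a-epenthesis): the form ends in the consonant /k/, so [a] is inserted word-finally. /fomeuguodoek/ → fomeuguodoeka.

fomeuguodoeka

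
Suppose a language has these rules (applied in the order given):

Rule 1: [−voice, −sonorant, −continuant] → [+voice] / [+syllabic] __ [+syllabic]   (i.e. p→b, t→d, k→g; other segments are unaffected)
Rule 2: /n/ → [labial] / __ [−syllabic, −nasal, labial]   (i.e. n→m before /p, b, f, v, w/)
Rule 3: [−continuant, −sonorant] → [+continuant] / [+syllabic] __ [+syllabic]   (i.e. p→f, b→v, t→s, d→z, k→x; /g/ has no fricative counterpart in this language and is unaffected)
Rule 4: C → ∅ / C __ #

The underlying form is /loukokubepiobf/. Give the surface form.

lougoguveviob

Rule 1 (intervocalic voicing): /k/ is a voiceless stop between vowels /u/ and /o/, so it voices to [g]. /k/ is a voiceless stop between vowels /o/ and /u/, so it voices to [g]. /p/ is a voiceless stop between vowels /e/ and /i/, so it voices to [b]. /loukokubepiobf/ → lougogubebiobf.
Rule 2 (nasal place assimilation): no segment meets the environment; /lougogubebiobf/ is unchanged.
Rule 3 (intervocalic spirantization): /b/ is a stop between vowels /u/ and /e/, so it spirantizes to the fricative [v]. /b/ is a stop between vowels /e/ and /i/, so it spirantizes to the fricative [v]. /lougogubebiobf/ → lougoguveviobf.
Rule 4 (final cluster simplification): /f/ is the second consonant of a word-final cluster /bf/, so it deletes. /lougoguveviobf/ → lougoguveviob.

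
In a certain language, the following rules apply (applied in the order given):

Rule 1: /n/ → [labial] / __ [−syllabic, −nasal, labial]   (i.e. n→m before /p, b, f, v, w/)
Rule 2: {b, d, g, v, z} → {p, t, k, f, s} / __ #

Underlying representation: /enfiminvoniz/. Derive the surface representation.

emfimimvonis

Rule 1 (nasal place assimilation): /n/ precedes the labial consonant /f/, so it assimilates in place to [m]. /n/ precedes the labial consonant /v/, so it assimilates in place to [m]. /enfiminvoniz/ → emfimimvoniz.
Rule 2 (final devoicing): /z/ is a voiced obstruent in word-final position, so it devoices to [s]. /emfimimvoniz/ → emfimimvonis.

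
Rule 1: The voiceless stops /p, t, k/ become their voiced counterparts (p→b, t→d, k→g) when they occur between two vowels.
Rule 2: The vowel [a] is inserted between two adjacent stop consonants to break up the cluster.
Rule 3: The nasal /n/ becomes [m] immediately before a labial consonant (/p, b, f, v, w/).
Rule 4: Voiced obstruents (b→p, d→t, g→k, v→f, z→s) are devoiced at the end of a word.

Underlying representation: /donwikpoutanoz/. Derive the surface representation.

Rule 1 (intervocalic voicing): /t/ is a voiceless stop between vowels /u/ and /a/, so it voices to [d]. /donwikpoutanoz/ → donwikpoudanoz.
Rule 2 (stop-cluster a-epenthesis): /k/ and /p/ form a stop–stop cluster, so [a] is inserted between them. /donwikpoudanoz/ → donwikapoudanoz.
Rule 3 (nasal place assimilation): /n/ precedes the labial consonant /w/, so it assimilates in place to [m]. /donwikapoudanoz/ → domwikapoudanoz.
Rule 4 (final devoicing): /z/ is a voiced obstruent in word-final position, so it devoices to [s]. /domwikapoudanoz/ → domwikapoudanos.

domwikapoudanos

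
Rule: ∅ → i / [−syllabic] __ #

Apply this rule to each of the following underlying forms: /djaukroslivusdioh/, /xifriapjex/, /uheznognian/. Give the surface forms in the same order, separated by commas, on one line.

djaukroslivusdiohi, xifriapjexi, uheznogniani

/djaukroslivusdioh/: the form ends in the consonant /h/, so [i] is inserted word-finally. → [djaukroslivusdiohi].
/xifriapjex/: the form ends in the consonant /x/, so [i] is inserted word-finally. → [xifriapjexi].
/uheznognian/: the form ends in the consonant /n/, so [i] is inserted word-finally. → [uheznogniani].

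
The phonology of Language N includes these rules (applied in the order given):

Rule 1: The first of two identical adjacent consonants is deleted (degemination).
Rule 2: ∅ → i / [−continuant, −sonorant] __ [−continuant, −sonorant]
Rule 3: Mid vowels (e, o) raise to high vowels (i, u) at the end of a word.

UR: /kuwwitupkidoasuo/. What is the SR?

Rule 1 (degemination): /ww/ is a geminate; the first /w/ deletes. /kuwwitupkidoasuo/ → kuwitupkidoasuo.
Rule 2 (stop-cluster i-epenthesis): /p/ and /k/ form a stop–stop cluster, so [i] is inserted between them. /kuwitupkidoasuo/ → kuwitupikidoasuo.
Rule 3 (final vowel raising): /o/ is a mid vowel in word-final position, so it raises to [u]. /kuwitupikidoasuo/ → kuwitupikidoasuu.

kuwitupikidoasuu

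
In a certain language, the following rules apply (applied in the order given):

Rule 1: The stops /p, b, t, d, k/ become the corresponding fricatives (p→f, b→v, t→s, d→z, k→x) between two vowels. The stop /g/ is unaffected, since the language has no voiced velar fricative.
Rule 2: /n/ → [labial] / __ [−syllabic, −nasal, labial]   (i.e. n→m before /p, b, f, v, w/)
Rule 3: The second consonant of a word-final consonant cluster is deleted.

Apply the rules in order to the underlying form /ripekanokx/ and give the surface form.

Rule 1 (intervocalic spirantization): /p/ is a stop between vowels /i/ and /e/, so it spirantizes to the fricative [f]. /k/ is a stop between vowels /e/ and /a/, so it spirantizes to the fricative [x]. /ripekanokx/ → rifexanokx.
Rule 2 (nasal place assimilation): no segment meets the environment; /rifexanokx/ is unchanged.
Rule 3 (final cluster simplification): /x/ is the second consonant of a word-final cluster /kx/, so it deletes. /rifexanokx/ → rifexanok.

rifexanok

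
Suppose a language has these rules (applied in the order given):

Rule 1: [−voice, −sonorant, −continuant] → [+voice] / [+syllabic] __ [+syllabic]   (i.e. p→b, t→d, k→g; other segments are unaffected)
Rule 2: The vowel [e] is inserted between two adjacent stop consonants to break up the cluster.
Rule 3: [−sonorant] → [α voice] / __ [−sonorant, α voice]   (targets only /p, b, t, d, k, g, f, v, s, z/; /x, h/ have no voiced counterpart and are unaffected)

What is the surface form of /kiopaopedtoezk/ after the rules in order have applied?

Rule 1 (intervocalic voicing): /p/ is a voiceless stop between vowels /o/ and /a/, so it voices to [b]. /p/ is a voiceless stop between vowels /o/ and /e/, so it voices to [b]. /kiopaopedtoezk/ → kiobaobedtoezk.
Rule 2 (stop-cluster e-epenthesis): /d/ and /t/ form a stop–stop cluster, so [e] is inserted between them. /kiobaobedtoezk/ → kiobaobedetoezk.
Rule 3 (regressive voicing assimilation): /z/ precedes the voiceless obstruent /k/, so it devoices to [s] by assimilation. /kiobaobedetoezk/ → kiobaobedetoesk.

kiobaobedetoesk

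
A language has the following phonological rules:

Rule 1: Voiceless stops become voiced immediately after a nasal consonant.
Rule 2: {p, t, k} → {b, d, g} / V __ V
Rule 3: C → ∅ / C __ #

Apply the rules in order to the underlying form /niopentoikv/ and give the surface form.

Rule 1 (post-nasal voicing): /t/ is a voiceless stop immediately after the nasal /n/, so it voices to [d]. /niopentoikv/ → niopendoikv.
Rule 2 (intervocalic voicing): /p/ is a voiceless stop between vowels /o/ and /e/, so it voices to [b]. /niopendoikv/ → niobendoikv.
Rule 3 (final cluster simplification): /v/ is the second consonant of a word-final cluster /kv/, so it deletes. /niobendoikv/ → niobendoik.

niobendoik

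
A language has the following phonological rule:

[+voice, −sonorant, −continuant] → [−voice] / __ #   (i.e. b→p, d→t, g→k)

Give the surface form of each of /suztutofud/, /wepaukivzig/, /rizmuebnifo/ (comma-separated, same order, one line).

suztutofut, wepaukivzik, rizmuebnifo

/suztutofud/: /d/ is a voiced stop in word-final position, so it devoices to [t]. → [suztutofut].
/wepaukivzig/: /g/ is a voiced stop in word-final position, so it devoices to [k]. → [wepaukivzik].
/rizmuebnifo/: the rule's environment is not met; surfaces unchanged as [rizmuebnifo].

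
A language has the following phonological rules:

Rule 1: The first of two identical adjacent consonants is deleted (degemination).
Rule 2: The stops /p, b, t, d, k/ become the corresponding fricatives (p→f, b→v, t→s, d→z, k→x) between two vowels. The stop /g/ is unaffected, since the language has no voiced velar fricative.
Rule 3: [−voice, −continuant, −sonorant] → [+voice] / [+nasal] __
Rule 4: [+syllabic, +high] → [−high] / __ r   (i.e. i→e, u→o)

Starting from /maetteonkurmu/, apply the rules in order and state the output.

maeseongormu

Rule 1 (degemination): /tt/ is a geminate; the first /t/ deletes. /maetteonkurmu/ → maeteonkurmu.
Rule 2 (intervocalic spirantization): /t/ is a stop between vowels /e/ and /e/, so it spirantizes to the fricative [s]. /maeteonkurmu/ → maeseonkurmu.
Rule 3 (post-nasal voicing): /k/ is a voiceless stop immediately after the nasal /n/, so it voices to [g]. /maeseonkurmu/ → maeseongurmu.
Rule 4 (pre-rhotic lowering): /u/ is a high vowel immediately before /r/, so it lowers to [o]. /maeseongurmu/ → maeseongormu.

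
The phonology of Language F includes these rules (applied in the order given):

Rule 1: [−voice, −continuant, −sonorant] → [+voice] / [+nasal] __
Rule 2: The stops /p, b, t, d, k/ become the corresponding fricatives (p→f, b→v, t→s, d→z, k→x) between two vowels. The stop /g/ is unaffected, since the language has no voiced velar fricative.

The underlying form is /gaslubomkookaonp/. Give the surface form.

Rule 1 (post-nasal voicing): /k/ is a voiceless stop immediately after the nasal /m/, so it voices to [g]. /p/ is a voiceless stop immediately after the nasal /n/, so it voices to [b]. /gaslubomkookaonp/ → gaslubomgookaonb.
Rule 2 (intervocalic spirantization): /b/ is a stop between vowels /u/ and /o/, so it spirantizes to the fricative [v]. /k/ is a stop between vowels /o/ and /a/, so it spirantizes to the fricative [x]. /gaslubomgookaonb/ → gasluvomgooxaonb.

gasluvomgooxaonb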